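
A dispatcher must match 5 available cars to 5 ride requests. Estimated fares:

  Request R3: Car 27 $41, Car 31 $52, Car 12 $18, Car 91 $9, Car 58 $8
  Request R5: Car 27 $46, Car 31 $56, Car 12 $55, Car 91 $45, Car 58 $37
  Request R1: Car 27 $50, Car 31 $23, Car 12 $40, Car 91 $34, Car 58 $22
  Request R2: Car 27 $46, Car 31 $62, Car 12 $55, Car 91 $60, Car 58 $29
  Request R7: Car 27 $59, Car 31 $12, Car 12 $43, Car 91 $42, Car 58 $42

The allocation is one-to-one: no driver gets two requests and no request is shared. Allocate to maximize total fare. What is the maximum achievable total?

Max total: $259

Optimal: Car 27→Request R1 ($50), Car 31→Request R3 ($52), Car 12→Request R5 ($55), Car 91→Request R2 ($60), Car 58→Request R7 ($42) — total 50+52+55+60+42 = $259.
Row-greedy (each driver in turn takes its best remaining request) gives $218, worse by 41.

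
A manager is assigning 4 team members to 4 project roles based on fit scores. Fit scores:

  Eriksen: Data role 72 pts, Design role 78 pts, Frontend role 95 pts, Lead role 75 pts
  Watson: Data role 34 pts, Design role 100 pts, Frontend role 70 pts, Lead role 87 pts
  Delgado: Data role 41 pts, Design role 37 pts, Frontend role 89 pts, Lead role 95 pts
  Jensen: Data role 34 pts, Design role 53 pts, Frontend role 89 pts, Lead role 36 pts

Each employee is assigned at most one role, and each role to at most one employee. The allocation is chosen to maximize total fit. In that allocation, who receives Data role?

Optimal: Eriksen→Data role (72 pts), Watson→Design role (100 pts), Delgado→Lead role (95 pts), Jensen→Frontend role (89 pts) — total 72+100+95+89 = 356 pts.
Eriksen's own top role is Frontend role (95 pts), but forcing Eriksen→Frontend role and reassigning the rest optimally gives only 324 pts — worse by 32.

Eriksen receives Data role.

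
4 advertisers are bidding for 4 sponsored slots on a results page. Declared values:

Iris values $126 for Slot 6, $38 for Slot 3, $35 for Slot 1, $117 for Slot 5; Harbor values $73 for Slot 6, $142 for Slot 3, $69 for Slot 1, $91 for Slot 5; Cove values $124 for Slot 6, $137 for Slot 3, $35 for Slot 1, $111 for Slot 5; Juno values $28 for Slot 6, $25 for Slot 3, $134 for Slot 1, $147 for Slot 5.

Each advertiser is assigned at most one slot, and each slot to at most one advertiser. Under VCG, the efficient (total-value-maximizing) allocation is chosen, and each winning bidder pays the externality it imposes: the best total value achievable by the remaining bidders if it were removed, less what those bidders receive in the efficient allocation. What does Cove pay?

Efficient allocation: Iris→Slot 5 ($117), Harbor→Slot 3 ($142), Cove→Slot 6 ($124), Juno→Slot 1 ($134); total welfare W = $517.
Cove receives Slot 6 at value $124, so the others get W − 124 = $393.
Without Cove: best allocation of the remaining 3 bidders over all 4 slots is Iris→Slot 6 ($126), Harbor→Slot 3 ($142), Juno→Slot 5 ($147), total $415.
VCG payment = (others' best without Cove) − (others' welfare with Cove) = 415 − 393 = $22.

Cove pays $22.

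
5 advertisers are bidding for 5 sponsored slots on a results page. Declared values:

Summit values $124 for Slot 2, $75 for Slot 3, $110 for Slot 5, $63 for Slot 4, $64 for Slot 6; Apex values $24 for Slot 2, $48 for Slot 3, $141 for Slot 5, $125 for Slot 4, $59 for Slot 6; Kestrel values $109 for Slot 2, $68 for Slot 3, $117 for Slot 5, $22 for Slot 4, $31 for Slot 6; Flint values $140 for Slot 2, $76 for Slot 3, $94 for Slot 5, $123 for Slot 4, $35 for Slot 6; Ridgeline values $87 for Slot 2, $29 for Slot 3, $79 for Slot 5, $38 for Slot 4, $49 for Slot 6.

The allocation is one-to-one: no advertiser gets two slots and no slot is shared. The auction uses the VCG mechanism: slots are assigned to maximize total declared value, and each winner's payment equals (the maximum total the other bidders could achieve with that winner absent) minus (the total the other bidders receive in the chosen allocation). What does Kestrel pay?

Efficient allocation: Summit→Slot 3 ($75), Apex→Slot 4 ($125), Kestrel→Slot 5 ($117), Flint→Slot 2 ($140), Ridgeline→Slot 6 ($49); total welfare W = $506.
Kestrel receives Slot 5 at value $117, so the others get W − 117 = $389.
Without Kestrel: best allocation of the remaining 4 bidders over all 5 slots is Summit→Slot 2 ($124), Apex→Slot 5 ($141), Flint→Slot 4 ($123), Ridgeline→Slot 6 ($49), total $437.
VCG payment = (others' best without Kestrel) − (others' welfare with Kestrel) = 437 − 389 = $48.

Kestrel pays $48.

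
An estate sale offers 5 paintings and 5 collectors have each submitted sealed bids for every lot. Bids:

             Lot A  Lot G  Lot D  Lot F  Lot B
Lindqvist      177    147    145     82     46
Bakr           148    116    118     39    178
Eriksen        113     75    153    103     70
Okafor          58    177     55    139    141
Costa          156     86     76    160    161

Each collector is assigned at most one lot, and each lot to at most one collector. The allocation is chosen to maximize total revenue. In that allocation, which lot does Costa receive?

Optimal: Lindqvist→Lot A ($177), Bakr→Lot B ($178), Eriksen→Lot D ($153), Okafor→Lot G ($177), Costa→Lot F ($160) — total 177+178+153+177+160 = $845.
Next-best assignment: Lindqvist→Lot G, Bakr→Lot B, Eriksen→Lot D, Okafor→Lot F, Costa→Lot A = $773.
Costa's own top lot is Lot B ($161), but forcing Costa→Lot B and reassigning the rest optimally gives only $748 — worse by 97.

Costa receives Lot F.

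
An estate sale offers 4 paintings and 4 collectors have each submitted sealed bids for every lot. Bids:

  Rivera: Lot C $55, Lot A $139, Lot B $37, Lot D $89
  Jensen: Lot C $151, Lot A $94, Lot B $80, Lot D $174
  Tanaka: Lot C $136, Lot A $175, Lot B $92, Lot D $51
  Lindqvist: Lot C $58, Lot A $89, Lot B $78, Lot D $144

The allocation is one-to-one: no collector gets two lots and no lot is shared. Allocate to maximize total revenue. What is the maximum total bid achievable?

Treat this as an assignment problem: match each collector to one lot.
Optimal: Rivera→Lot A ($139), Jensen→Lot D ($174), Tanaka→Lot C ($136), Lindqvist→Lot B ($78) — total 139+174+136+78 = $527.
Column-greedy (each lot in turn goes to its best remaining collector) gives $493, worse by 34.
Next-best assignment: Rivera→Lot A, Jensen→Lot C, Tanaka→Lot B, Lindqvist→Lot D = $526.
Checked against all permutations: $527 is optimal.

Maximum total: $527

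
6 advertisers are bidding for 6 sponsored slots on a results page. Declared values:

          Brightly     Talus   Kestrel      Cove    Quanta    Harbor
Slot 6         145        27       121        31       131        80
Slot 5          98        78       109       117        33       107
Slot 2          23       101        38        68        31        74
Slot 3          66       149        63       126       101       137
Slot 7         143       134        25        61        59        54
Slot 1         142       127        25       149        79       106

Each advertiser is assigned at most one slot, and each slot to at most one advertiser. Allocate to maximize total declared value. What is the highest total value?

Max total: $770

Optimal: Brightly→Slot 7 ($143), Talus→Slot 2 ($101), Kestrel→Slot 5 ($109), Cove→Slot 1 ($149), Quanta→Slot 6 ($131), Harbor→Slot 3 ($137) — total 143+101+109+149+131+137 = $770.
Max-entry greedy (repeatedly take the single best remaining cell) gives $685, worse by 85.
No other one-to-one assignment exceeds $770.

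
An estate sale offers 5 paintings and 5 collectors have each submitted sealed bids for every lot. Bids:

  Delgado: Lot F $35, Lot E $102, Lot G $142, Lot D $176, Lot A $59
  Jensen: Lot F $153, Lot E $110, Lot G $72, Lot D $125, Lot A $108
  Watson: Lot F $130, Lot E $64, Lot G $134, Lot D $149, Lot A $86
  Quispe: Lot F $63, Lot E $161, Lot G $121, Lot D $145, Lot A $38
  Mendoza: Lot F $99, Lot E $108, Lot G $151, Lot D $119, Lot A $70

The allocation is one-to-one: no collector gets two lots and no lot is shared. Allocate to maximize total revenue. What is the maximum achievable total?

Maximum total: $727

This is the linear assignment problem.
Optimal: Delgado→Lot D ($176), Jensen→Lot F ($153), Watson→Lot A ($86), Quispe→Lot E ($161), Mendoza→Lot G ($151) — total 176+153+86+161+151 = $727.
Row-greedy (each collector in turn takes its best remaining lot) gives $694, worse by 33.
Next-best assignment: Delgado→Lot D, Jensen→Lot A, Watson→Lot F, Quispe→Lot E, Mendoza→Lot G = $726.
No other one-to-one assignment exceeds $727.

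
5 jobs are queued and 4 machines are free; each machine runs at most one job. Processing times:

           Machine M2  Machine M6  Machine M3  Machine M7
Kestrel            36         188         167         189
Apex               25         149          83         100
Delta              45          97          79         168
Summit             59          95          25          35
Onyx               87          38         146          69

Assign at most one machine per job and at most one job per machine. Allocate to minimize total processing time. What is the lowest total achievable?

Treat this as an assignment problem: match each job to one machine.
Optimal: Apex→Machine M2 (25 min), Onyx→Machine M6 (38 min), Delta→Machine M3 (79 min), Summit→Machine M7 (35 min) — total 25+38+79+35 = 177 min.
Column-greedy (each machine in turn goes to its cheapest remaining job) gives 256 min, worse by 79.
Swapping Apex↔Onyx (Apex→Machine M6 149 min, Onyx→Machine M2 87 min) adds 173.

Min total: 177 min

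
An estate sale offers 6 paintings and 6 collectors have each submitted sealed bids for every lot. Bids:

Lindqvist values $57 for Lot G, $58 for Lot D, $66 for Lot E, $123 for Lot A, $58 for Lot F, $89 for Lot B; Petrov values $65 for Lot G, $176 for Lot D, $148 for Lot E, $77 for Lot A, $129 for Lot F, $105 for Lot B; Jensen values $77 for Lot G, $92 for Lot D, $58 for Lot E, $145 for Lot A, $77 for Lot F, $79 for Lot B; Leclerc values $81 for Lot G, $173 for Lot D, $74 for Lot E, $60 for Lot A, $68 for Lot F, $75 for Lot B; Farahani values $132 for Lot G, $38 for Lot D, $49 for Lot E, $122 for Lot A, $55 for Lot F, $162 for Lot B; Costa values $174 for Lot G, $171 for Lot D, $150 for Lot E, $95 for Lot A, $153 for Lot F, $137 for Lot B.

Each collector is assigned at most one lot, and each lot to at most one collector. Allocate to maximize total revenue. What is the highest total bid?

Optimal: Lindqvist→Lot F ($58), Petrov→Lot E ($148), Jensen→Lot A ($145), Leclerc→Lot D ($173), Farahani→Lot B ($162), Costa→Lot G ($174) — total 58+148+145+173+162+174 = $860.
Row-greedy (each collector in turn takes its best remaining lot) gives $664, worse by 196.
Next-best assignment: Lindqvist→Lot A, Petrov→Lot E, Jensen→Lot F, Leclerc→Lot D, Farahani→Lot B, Costa→Lot G = $857.
Checked against all permutations: $860 is optimal.

Max total: $860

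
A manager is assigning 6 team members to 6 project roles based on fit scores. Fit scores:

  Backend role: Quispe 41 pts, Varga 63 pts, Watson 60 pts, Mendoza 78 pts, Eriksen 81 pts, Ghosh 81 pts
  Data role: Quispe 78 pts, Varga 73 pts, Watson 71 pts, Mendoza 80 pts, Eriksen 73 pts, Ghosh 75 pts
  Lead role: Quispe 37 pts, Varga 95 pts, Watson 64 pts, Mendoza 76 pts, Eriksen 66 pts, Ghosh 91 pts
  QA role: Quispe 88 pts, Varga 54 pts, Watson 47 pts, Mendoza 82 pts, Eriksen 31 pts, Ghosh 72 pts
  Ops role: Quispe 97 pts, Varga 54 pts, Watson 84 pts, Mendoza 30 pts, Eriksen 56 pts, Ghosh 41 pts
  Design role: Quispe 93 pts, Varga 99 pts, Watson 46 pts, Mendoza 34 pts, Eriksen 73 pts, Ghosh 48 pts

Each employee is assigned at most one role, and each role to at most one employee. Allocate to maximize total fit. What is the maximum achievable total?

Treat this as an assignment problem: match each employee to one role.
Optimal: Quispe→QA role (88 pts), Varga→Design role (99 pts), Watson→Ops role (84 pts), Mendoza→Data role (80 pts), Eriksen→Backend role (81 pts), Ghosh→Lead role (91 pts) — total 88+99+84+80+81+91 = 523 pts.
Row-greedy (each employee in turn takes its best remaining role) gives 521 pts, worse by 2.
Next-best assignment: Quispe→Ops role, Varga→Design role, Watson→Data role, Mendoza→QA role, Eriksen→Backend role, Ghosh→Lead role = 521 pts.
Swapping Watson↔Varga (Watson→Design role 46 pts, Varga→Ops role 54 pts) loses 83.

Max total: 523 pts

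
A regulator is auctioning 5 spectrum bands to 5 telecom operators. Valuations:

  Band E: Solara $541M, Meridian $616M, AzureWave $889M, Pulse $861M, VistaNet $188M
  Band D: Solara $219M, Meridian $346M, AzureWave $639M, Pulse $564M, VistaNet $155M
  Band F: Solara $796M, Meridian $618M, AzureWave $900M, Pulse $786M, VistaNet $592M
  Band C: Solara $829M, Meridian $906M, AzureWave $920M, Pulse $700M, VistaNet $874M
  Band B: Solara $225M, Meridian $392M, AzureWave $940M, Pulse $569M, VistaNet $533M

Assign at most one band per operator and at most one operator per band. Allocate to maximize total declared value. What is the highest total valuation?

Max total: $3817M

Optimal: Solara→Band F ($796M), Meridian→Band D ($346M), AzureWave→Band B ($940M), Pulse→Band E ($861M), VistaNet→Band C ($874M) — total 796+346+940+861+874 = $3817M.
Row-greedy (each operator in turn takes its best remaining band) gives $3403M, worse by 414.
Swapping Meridian↔Pulse (Meridian→Band E $616M, Pulse→Band D $564M) loses 27.
No other one-to-one assignment exceeds $3817M.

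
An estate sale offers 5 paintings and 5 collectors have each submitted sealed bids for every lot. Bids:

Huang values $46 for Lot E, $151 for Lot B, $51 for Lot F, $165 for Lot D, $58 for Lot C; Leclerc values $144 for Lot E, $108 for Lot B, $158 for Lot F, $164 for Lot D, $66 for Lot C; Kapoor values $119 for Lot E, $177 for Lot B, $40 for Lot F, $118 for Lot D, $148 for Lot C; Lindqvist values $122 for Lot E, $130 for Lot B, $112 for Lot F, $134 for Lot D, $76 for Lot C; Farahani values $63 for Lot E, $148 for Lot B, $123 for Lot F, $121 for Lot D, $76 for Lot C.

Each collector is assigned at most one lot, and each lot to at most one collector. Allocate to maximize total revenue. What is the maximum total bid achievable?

Optimal: Huang→Lot D ($165), Leclerc→Lot F ($158), Kapoor→Lot C ($148), Lindqvist→Lot E ($122), Farahani→Lot B ($148) — total 165+158+148+122+148 = $741.
Next-best assignment: Huang→Lot D, Leclerc→Lot E, Kapoor→Lot C, Lindqvist→Lot F, Farahani→Lot B = $717.

Max total: $741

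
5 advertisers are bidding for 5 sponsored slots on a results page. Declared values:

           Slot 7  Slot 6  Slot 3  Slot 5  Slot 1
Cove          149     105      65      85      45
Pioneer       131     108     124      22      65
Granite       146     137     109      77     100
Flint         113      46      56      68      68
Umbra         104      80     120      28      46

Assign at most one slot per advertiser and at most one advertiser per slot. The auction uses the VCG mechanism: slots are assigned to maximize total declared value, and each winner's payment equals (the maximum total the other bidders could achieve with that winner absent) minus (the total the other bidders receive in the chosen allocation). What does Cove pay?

Efficient allocation: Cove→Slot 7 ($149), Pioneer→Slot 6 ($108), Granite→Slot 1 ($100), Flint→Slot 5 ($68), Umbra→Slot 3 ($120); total welfare W = $545.
Cove receives Slot 7 at value $149, so the others get W − 149 = $396.
Without Cove: best allocation of the remaining 4 bidders over all 5 slots is Pioneer→Slot 7 ($131), Granite→Slot 6 ($137), Flint→Slot 5 ($68), Umbra→Slot 3 ($120), total $456.
VCG payment = (others' best without Cove) − (others' welfare with Cove) = 456 − 396 = $60.

Cove pays $60.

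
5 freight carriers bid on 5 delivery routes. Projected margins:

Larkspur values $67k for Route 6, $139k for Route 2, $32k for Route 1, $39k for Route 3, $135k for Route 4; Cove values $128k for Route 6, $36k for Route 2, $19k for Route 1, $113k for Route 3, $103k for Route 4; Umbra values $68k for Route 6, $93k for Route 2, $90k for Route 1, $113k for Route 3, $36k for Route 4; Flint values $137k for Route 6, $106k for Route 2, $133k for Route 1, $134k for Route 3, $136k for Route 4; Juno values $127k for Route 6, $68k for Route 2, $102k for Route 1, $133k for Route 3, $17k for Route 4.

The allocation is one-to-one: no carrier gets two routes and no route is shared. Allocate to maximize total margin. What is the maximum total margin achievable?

Optimal: Larkspur→Route 2 ($139k), Cove→Route 6 ($128k), Umbra→Route 1 ($90k), Flint→Route 4 ($136k), Juno→Route 3 ($133k) — total 139+128+90+136+133 = $626k.
Next-best assignment: Larkspur→Route 4, Cove→Route 6, Umbra→Route 2, Flint→Route 1, Juno→Route 3 = $622k.

Max total: $626k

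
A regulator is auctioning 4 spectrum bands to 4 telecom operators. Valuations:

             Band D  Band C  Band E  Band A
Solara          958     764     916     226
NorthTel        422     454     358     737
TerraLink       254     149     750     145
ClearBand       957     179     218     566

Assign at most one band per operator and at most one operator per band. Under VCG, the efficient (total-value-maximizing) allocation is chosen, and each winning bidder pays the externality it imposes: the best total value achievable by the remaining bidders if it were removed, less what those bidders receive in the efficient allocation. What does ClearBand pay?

Efficient allocation: Solara→Band C ($764M), NorthTel→Band A ($737M), TerraLink→Band E ($750M), ClearBand→Band D ($957M); total welfare W = $3208M.
ClearBand receives Band D at value $957M, so the others get W − 957 = $2251M.
Without ClearBand: best allocation of the remaining 3 bidders over all 4 bands is Solara→Band D ($958M), NorthTel→Band A ($737M), TerraLink→Band E ($750M), total $2445M.
VCG payment = (others' best without ClearBand) − (others' welfare with ClearBand) = 2445 − 2251 = $194M.

ClearBand pays $194M.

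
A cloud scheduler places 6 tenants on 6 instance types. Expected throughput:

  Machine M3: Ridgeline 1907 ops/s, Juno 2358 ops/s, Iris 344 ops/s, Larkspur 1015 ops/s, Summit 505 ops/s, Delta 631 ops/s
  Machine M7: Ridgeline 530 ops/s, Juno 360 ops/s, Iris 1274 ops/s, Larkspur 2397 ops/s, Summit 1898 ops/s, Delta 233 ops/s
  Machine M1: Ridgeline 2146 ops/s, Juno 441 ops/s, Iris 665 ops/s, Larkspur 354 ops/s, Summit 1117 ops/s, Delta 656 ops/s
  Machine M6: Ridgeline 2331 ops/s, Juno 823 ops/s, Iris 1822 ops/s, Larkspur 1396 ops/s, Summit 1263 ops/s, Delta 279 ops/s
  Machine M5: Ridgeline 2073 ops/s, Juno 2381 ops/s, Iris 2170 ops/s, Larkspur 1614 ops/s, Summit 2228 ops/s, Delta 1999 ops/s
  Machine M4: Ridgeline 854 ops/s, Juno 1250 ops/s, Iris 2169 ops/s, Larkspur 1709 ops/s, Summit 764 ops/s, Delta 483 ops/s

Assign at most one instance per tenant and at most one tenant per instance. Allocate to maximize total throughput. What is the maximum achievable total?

Max total: 12371 ops/s

This is a one-to-one assignment (maximum-weight bipartite matching).
Optimal: Ridgeline→Machine M6 (2331 ops/s), Juno→Machine M3 (2358 ops/s), Iris→Machine M4 (2169 ops/s), Larkspur→Machine M7 (2397 ops/s), Summit→Machine M1 (1117 ops/s), Delta→Machine M5 (1999 ops/s) — total 2331+2358+2169+2397+1117+1999 = 12371 ops/s.
Max-entry greedy (repeatedly take the single best remaining cell) gives 11026 ops/s, worse by 1345.
Swapping Larkspur↔Ridgeline (Larkspur→Machine M6 1396 ops/s, Ridgeline→Machine M7 530 ops/s) loses 2802.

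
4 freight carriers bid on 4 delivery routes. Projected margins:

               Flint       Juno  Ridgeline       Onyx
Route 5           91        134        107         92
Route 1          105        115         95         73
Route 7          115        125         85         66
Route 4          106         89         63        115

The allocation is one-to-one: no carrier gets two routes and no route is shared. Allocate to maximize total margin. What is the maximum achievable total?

Maximum total: $459k

Optimal: Flint→Route 7 ($115k), Juno→Route 5 ($134k), Ridgeline→Route 1 ($95k), Onyx→Route 4 ($115k) — total 115+134+95+115 = $459k.
Column-greedy (each route in turn goes to its best remaining carrier) gives $439k, worse by 20.
Next-best assignment: Flint→Route 1, Juno→Route 7, Ridgeline→Route 5, Onyx→Route 4 = $452k.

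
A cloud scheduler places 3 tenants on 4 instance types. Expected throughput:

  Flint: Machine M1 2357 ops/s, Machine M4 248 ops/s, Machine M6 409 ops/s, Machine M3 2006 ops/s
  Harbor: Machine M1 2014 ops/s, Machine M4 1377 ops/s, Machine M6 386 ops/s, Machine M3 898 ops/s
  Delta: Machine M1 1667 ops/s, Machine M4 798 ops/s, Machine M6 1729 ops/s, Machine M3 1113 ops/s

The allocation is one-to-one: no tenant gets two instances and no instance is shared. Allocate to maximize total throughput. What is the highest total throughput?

Max total: 5749 ops/s

This is a one-to-one assignment (maximum-weight bipartite matching).
Optimal: Flint→Machine M3 (2006 ops/s), Harbor→Machine M1 (2014 ops/s), Delta→Machine M6 (1729 ops/s) — total 2006+2014+1729 = 5749 ops/s.
Column-greedy (each instance in turn goes to its best remaining tenant) gives 5463 ops/s, worse by 286.
Next-best assignment: Flint→Machine M1, Harbor→Machine M4, Delta→Machine M6 = 5463 ops/s.
Swapping Delta↔Flint (Delta→Machine M3 1113 ops/s, Flint→Machine M6 409 ops/s) loses 2213.
Every other assignment is strictly worse.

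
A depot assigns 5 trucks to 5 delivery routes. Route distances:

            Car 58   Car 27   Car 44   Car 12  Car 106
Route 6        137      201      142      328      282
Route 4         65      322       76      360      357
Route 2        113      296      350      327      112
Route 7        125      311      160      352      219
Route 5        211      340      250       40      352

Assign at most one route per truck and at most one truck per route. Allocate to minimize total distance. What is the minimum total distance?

Treat this as an assignment problem: match each truck to one route.
Optimal: Car 58→Route 7 (125 km), Car 27→Route 6 (201 km), Car 44→Route 4 (76 km), Car 12→Route 5 (40 km), Car 106→Route 2 (112 km) — total 125+201+76+40+112 = 554 km.
Row-greedy (each truck in turn takes its cheapest remaining route) gives 578 km, worse by 24.

Min total: 554 km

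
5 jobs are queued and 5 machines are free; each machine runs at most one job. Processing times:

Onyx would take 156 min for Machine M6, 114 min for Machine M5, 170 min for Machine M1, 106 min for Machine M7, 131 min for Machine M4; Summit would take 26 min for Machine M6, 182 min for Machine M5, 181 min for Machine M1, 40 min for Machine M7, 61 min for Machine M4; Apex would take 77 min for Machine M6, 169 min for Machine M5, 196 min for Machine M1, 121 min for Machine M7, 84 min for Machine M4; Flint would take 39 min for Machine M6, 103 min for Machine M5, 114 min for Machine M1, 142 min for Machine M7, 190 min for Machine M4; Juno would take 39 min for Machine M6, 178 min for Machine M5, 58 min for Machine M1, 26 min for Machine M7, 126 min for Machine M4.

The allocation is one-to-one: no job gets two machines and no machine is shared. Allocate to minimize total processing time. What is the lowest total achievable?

This is a one-to-one assignment (minimum-cost bipartite matching).
Optimal: Onyx→Machine M5 (114 min), Summit→Machine M7 (40 min), Apex→Machine M4 (84 min), Flint→Machine M6 (39 min), Juno→Machine M1 (58 min) — total 114+40+84+39+58 = 335 min.
Row-greedy (each job in turn takes its cheapest remaining machine) gives 377 min, worse by 42.

Min total: 335 min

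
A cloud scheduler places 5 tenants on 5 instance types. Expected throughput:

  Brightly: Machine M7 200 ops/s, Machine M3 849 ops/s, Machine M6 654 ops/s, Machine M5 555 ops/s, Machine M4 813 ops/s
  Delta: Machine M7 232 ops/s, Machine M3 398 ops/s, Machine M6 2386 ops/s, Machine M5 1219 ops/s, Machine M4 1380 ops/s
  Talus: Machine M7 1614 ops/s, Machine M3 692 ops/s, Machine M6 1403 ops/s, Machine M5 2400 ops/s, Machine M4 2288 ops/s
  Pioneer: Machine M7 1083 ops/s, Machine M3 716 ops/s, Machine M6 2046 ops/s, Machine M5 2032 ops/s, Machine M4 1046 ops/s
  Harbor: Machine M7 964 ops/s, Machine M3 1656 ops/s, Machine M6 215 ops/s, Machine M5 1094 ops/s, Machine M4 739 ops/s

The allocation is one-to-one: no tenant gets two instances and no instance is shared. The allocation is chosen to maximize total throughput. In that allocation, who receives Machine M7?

Optimal: Brightly→Machine M7 (200 ops/s), Delta→Machine M6 (2386 ops/s), Talus→Machine M4 (2288 ops/s), Pioneer→Machine M5 (2032 ops/s), Harbor→Machine M3 (1656 ops/s) — total 200+2386+2288+2032+1656 = 8562 ops/s.
Max-entry greedy (repeatedly take the single best remaining cell) gives 8338 ops/s, worse by 224.
Next-best assignment: Brightly→Machine M3, Delta→Machine M6, Talus→Machine M4, Pioneer→Machine M5, Harbor→Machine M7 = 8519 ops/s.
Swapping Harbor↔Brightly (Harbor→Machine M7 964 ops/s, Brightly→Machine M3 849 ops/s) loses 43.
No other one-to-one assignment exceeds 8562 ops/s.
Brightly's own top instance is Machine M3 (849 ops/s), but forcing Brightly→Machine M3 and reassigning the rest optimally gives only 8519 ops/s — worse by 43.

Brightly receives Machine M7.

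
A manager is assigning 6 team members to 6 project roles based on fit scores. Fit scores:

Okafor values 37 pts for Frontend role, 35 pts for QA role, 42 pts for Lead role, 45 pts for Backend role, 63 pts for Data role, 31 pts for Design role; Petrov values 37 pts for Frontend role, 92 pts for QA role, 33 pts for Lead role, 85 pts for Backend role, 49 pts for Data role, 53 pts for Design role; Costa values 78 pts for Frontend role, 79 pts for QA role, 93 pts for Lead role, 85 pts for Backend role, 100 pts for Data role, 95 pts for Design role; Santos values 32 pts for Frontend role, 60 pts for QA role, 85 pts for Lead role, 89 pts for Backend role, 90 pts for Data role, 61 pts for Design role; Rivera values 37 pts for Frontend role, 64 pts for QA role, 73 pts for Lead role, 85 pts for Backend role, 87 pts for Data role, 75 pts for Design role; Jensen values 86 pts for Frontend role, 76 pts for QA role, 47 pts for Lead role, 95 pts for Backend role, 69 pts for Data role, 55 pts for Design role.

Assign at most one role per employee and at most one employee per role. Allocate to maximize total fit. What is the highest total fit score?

Maximum total: 506 pts

Treat this as an assignment problem: match each employee to one role.
Optimal: Okafor→Data role (63 pts), Petrov→QA role (92 pts), Costa→Design role (95 pts), Santos→Lead role (85 pts), Rivera→Backend role (85 pts), Jensen→Frontend role (86 pts) — total 63+92+95+85+85+86 = 506 pts.
Max-entry greedy (repeatedly take the single best remaining cell) gives 484 pts, worse by 22.
Next-best assignment: Okafor→Data role, Petrov→QA role, Costa→Lead role, Santos→Backend role, Rivera→Design role, Jensen→Frontend role = 498 pts.
No other one-to-one assignment exceeds 506 pts.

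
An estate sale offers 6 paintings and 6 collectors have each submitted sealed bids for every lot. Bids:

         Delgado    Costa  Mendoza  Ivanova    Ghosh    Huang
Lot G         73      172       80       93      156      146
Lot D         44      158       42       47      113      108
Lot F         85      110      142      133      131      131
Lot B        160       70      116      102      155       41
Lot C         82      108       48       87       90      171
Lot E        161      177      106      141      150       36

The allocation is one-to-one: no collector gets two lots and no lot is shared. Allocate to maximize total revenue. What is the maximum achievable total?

Max total: $928

Optimal: Delgado→Lot B ($160), Costa→Lot D ($158), Mendoza→Lot F ($142), Ivanova→Lot E ($141), Ghosh→Lot G ($156), Huang→Lot C ($171) — total 160+158+142+141+156+171 = $928.
Column-greedy (each lot in turn goes to its best remaining collector) gives $899, worse by 29.
Checked against all permutations: $928 is optimal.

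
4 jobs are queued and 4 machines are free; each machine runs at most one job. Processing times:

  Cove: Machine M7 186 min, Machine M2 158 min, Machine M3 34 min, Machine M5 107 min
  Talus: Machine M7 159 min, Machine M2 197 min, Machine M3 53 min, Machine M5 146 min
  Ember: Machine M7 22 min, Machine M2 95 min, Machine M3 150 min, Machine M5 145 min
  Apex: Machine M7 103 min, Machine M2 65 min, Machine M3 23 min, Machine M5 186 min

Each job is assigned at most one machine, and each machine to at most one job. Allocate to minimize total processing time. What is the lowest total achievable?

Min total: 247 min

Optimal: Cove→Machine M5 (107 min), Talus→Machine M3 (53 min), Ember→Machine M7 (22 min), Apex→Machine M2 (65 min) — total 107+53+22+65 = 247 min.
Column-greedy (each machine in turn goes to its cheapest remaining job) gives 267 min, worse by 20.
Next-best assignment: Cove→Machine M3, Talus→Machine M5, Ember→Machine M7, Apex→Machine M2 = 267 min.
No other one-to-one assignment undercuts 247 min.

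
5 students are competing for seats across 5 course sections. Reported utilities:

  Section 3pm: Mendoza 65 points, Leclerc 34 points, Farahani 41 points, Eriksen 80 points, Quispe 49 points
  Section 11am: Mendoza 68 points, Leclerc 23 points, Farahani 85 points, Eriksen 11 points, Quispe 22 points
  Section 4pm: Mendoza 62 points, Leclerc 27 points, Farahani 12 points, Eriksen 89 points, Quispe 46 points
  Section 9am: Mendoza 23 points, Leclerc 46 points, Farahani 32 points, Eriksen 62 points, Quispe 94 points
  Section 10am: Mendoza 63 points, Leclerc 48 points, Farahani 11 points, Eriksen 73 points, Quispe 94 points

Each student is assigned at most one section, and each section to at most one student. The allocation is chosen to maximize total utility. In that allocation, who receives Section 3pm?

This is a one-to-one assignment (maximum-weight bipartite matching).
Optimal: Mendoza→Section 3pm (65 points), Leclerc→Section 10am (48 points), Farahani→Section 11am (85 points), Eriksen→Section 4pm (89 points), Quispe→Section 9am (94 points) — total 65+48+85+89+94 = 381 points.
Row-greedy (each student in turn takes its best remaining section) gives 340 points, worse by 41.
Mendoza's own top section is Section 11am (68 points), but forcing Mendoza→Section 11am and reassigning the rest optimally gives only 340 points — worse by 41.

Mendoza receives Section 3pm.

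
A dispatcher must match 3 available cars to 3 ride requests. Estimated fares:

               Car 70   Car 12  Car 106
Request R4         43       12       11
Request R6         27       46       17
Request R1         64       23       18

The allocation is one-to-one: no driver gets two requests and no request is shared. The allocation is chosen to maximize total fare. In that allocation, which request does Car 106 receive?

Optimal: Car 70→Request R1 ($64), Car 12→Request R6 ($46), Car 106→Request R4 ($11) — total 64+46+11 = $121.
Column-greedy (each request in turn goes to its best remaining driver) gives $107, worse by 14.
Next-best assignment: Car 70→Request R4, Car 12→Request R6, Car 106→Request R1 = $107.
Swapping Car 70↔Car 12 (Car 70→Request R6 $27, Car 12→Request R1 $23) loses 60.
No other one-to-one assignment exceeds $121.
Car 106's own top request is Request R1 ($18), but forcing Car 106→Request R1 and reassigning the rest optimally gives only $107 — worse by 14.

Car 106 receives Request R4.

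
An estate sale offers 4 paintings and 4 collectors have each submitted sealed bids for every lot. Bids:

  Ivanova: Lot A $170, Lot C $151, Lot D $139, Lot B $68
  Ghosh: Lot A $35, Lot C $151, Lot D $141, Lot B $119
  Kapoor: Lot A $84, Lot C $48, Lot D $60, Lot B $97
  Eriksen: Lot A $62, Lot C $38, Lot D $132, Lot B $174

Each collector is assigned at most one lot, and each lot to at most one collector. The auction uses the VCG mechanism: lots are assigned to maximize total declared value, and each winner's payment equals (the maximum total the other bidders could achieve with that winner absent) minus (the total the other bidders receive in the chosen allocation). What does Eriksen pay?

Eriksen pays $37.

Efficient allocation: Ivanova→Lot A ($170), Ghosh→Lot C ($151), Kapoor→Lot D ($60), Eriksen→Lot B ($174); total welfare W = $555.
Eriksen receives Lot B at value $174, so the others get W − 174 = $381.
Without Eriksen: best allocation of the remaining 3 bidders over all 4 lots is Ivanova→Lot A ($170), Ghosh→Lot C ($151), Kapoor→Lot B ($97), total $418.
VCG payment = (others' best without Eriksen) − (others' welfare with Eriksen) = 418 − 381 = $37.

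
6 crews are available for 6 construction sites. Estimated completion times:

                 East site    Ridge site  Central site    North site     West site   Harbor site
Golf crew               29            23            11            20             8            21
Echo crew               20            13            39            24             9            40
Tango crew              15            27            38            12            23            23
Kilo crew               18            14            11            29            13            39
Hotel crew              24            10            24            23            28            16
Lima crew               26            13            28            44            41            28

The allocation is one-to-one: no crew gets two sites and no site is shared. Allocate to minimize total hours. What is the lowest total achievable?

Minimum total: 79 hours

Optimal: Golf crew→Central site (11 hours), Echo crew→West site (9 hours), Tango crew→North site (12 hours), Kilo crew→East site (18 hours), Hotel crew→Harbor site (16 hours), Lima crew→Ridge site (13 hours) — total 11+9+12+18+16+13 = 79 hours.
Column-greedy (each site in turn goes to its cheapest remaining crew) gives 101 hours, worse by 22.
Next-best assignment: Golf crew→West site, Echo crew→East site, Tango crew→North site, Kilo crew→Central site, Hotel crew→Harbor site, Lima crew→Ridge site = 80 hours.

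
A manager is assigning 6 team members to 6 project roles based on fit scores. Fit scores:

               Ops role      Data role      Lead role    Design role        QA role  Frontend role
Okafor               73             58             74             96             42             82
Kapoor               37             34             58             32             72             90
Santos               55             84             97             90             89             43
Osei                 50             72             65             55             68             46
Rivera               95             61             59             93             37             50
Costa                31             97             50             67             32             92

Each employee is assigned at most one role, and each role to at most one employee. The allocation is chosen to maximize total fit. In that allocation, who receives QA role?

Optimal: Okafor→Design role (96 pts), Kapoor→Frontend role (90 pts), Santos→Lead role (97 pts), Osei→QA role (68 pts), Rivera→Ops role (95 pts), Costa→Data role (97 pts) — total 96+90+97+68+95+97 = 543 pts.
Column-greedy (each role in turn goes to its best remaining employee) gives 503 pts, worse by 40.
Osei's own top role is Data role (72 pts), but forcing Osei→Data role and reassigning the rest optimally gives only 524 pts — worse by 19.

Osei receives QA role.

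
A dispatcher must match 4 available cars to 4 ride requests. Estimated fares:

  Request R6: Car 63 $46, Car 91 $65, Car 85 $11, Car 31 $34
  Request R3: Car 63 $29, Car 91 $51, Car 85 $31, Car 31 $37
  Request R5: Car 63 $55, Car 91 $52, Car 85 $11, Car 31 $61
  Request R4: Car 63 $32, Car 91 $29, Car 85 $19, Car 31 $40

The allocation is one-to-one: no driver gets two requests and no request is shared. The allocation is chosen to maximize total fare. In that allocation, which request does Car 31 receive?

Optimal: Car 63→Request R5 ($55), Car 91→Request R6 ($65), Car 85→Request R3 ($31), Car 31→Request R4 ($40) — total 55+65+31+40 = $191.
Max-entry greedy (repeatedly take the single best remaining cell) gives $189, worse by 2.
Next-best assignment: Car 63→Request R4, Car 91→Request R6, Car 85→Request R3, Car 31→Request R5 = $189.
Every other assignment is strictly worse.
Car 31's own top request is Request R5 ($61), but forcing Car 31→Request R5 and reassigning the rest optimally gives only $189 — worse by 2.

Car 31 receives Request R4.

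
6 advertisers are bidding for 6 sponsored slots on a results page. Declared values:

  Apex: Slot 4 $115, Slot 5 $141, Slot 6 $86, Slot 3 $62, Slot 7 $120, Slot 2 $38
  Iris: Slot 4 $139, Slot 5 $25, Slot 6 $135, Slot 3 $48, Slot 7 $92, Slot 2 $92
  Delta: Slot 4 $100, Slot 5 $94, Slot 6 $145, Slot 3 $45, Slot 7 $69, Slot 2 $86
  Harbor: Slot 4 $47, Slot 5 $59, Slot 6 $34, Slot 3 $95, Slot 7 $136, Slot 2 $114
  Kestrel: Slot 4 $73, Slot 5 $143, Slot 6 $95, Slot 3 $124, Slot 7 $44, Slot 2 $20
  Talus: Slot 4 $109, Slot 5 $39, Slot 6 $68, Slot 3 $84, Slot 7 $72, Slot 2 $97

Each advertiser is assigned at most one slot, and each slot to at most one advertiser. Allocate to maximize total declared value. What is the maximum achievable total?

This is the linear assignment problem.
Optimal: Apex→Slot 5 ($141), Iris→Slot 4 ($139), Delta→Slot 6 ($145), Harbor→Slot 7 ($136), Kestrel→Slot 3 ($124), Talus→Slot 2 ($97) — total 141+139+145+136+124+97 = $782.
Max-entry greedy (repeatedly take the single best remaining cell) gives $722, worse by 60.
Next-best assignment: Apex→Slot 5, Iris→Slot 2, Delta→Slot 6, Harbor→Slot 7, Kestrel→Slot 3, Talus→Slot 4 = $747.
Swapping Apex↔Harbor (Apex→Slot 7 $120, Harbor→Slot 5 $59) loses 98.
Checked against all permutations: $782 is optimal.

Maximum total: $782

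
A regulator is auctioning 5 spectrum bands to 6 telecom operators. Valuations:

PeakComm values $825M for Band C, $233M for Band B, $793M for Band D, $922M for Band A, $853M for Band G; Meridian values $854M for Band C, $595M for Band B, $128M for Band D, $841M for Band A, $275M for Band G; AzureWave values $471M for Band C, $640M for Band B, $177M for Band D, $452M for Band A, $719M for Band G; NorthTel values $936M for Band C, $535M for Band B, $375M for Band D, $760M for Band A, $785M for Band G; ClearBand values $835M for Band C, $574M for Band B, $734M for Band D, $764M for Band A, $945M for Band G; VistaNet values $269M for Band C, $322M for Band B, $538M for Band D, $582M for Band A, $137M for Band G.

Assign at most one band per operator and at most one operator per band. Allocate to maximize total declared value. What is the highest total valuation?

Max total: $4155M

Optimal: NorthTel→Band C ($936M), AzureWave→Band B ($640M), PeakComm→Band D ($793M), Meridian→Band A ($841M), ClearBand→Band G ($945M) — total 936+640+793+841+945 = $4155M.
Max-entry greedy (repeatedly take the single best remaining cell) gives $3981M, worse by 174.
Every other assignment is strictly worse.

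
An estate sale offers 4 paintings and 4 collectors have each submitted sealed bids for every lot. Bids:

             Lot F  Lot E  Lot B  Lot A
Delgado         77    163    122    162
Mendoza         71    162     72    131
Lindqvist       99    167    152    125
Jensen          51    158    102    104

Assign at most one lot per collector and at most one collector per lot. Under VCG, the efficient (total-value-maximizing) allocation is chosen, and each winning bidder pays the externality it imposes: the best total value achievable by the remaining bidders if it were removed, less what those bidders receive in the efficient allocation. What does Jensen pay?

Efficient allocation: Delgado→Lot A ($162), Mendoza→Lot F ($71), Lindqvist→Lot B ($152), Jensen→Lot E ($158); total welfare W = $543.
Jensen receives Lot E at value $158, so the others get W − 158 = $385.
Without Jensen: best allocation of the remaining 3 bidders over all 4 lots is Delgado→Lot A ($162), Mendoza→Lot E ($162), Lindqvist→Lot B ($152), total $476.
VCG payment = (others' best without Jensen) − (others' welfare with Jensen) = 476 − 385 = $91.

Jensen pays $91.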